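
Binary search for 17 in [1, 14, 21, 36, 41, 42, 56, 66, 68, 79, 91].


Step 1: lo=0, hi=10, mid=5, val=42
Step 2: lo=0, hi=4, mid=2, val=21
Step 3: lo=0, hi=1, mid=0, val=1
Step 4: lo=1, hi=1, mid=1, val=14

Not found


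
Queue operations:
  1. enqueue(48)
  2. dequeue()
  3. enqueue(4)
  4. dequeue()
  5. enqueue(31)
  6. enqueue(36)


enqueue(48) -> [48]
dequeue()->48, []
enqueue(4) -> [4]
dequeue()->4, []
enqueue(31) -> [31]
enqueue(36) -> [31, 36]

Final queue: [31, 36]


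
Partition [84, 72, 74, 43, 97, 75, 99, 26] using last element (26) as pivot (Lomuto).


Pivot: 26
Place pivot at 0: [26, 72, 74, 43, 97, 75, 99, 84]

Partitioned: [26, 72, 74, 43, 97, 75, 99, 84]


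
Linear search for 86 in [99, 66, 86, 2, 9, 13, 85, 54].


i=0: 99!=86
i=1: 66!=86
i=2: 86==86 found!

Found at 2, 3 comps


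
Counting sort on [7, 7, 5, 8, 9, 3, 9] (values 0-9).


Input: [7, 7, 5, 8, 9, 3, 9]
Counts: [0, 0, 0, 1, 0, 1, 0, 2, 1, 2]

Sorted: [3, 5, 7, 7, 8, 9, 9]


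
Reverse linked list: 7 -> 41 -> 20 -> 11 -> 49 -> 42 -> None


Step 1: curr=7, set curr.next=prev(None) | reversed so far: 7
Step 2: curr=41, set curr.next=prev(7) | reversed so far: 41 -> 7
Step 3: curr=20, set curr.next=prev(41) | reversed so far: 20 -> 41 -> 7
Step 4: curr=11, set curr.next=prev(20) | reversed so far: 11 -> 20 -> 41 -> 7
Step 5: curr=49, set curr.next=prev(11) | reversed so far: 49 -> 11 -> 20 -> 41 -> 7
Step 6: curr=42, set curr.next=prev(49) | reversed so far: 42 -> 49 -> 11 -> 20 -> 41 -> 7

42 -> 49 -> 11 -> 20 -> 41 -> 7 -> None


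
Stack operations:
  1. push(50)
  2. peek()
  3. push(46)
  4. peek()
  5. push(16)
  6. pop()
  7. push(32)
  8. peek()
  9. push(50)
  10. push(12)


push(50) -> [50]
peek()->50
push(46) -> [50, 46]
peek()->46
push(16) -> [50, 46, 16]
pop()->16, [50, 46]
push(32) -> [50, 46, 32]
peek()->32
push(50) -> [50, 46, 32, 50]
push(12) -> [50, 46, 32, 50, 12]

Final stack: [50, 46, 32, 50, 12]


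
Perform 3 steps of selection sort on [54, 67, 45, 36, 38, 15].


Initial: [54, 67, 45, 36, 38, 15]
Step 1: min=15 at 5
  Swap: [15, 67, 45, 36, 38, 54]
Step 2: min=36 at 3
  Swap: [15, 36, 45, 67, 38, 54]
Step 3: min=38 at 4
  Swap: [15, 36, 38, 67, 45, 54]

After 3 steps: [15, 36, 38, 67, 45, 54]


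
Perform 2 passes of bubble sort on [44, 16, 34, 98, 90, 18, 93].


Initial: [44, 16, 34, 98, 90, 18, 93]
Pass 1: [16, 34, 44, 90, 18, 93, 98] (5 swaps)
Pass 2: [16, 34, 44, 18, 90, 93, 98] (1 swaps)

After 2 passes: [16, 34, 44, 18, 90, 93, 98]


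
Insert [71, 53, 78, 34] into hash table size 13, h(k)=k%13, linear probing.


Insert 71: h=6 -> slot 6
Insert 53: h=1 -> slot 1
Insert 78: h=0 -> slot 0
Insert 34: h=8 -> slot 8

Table: [78, 53, None, None, None, None, 71, None, 34, None, None, None, None]


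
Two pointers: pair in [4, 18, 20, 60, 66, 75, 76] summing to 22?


lo=0(4)+hi=6(76)=80
lo=0(4)+hi=5(75)=79
lo=0(4)+hi=4(66)=70
lo=0(4)+hi=3(60)=64
lo=0(4)+hi=2(20)=24
lo=0(4)+hi=1(18)=22

Yes: 4+18=22


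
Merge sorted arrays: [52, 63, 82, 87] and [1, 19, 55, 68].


Take 1 from B
Take 19 from B
Take 52 from A
Take 55 from B
Take 63 from A
Take 68 from B

Merged: [1, 19, 52, 55, 63, 68, 82, 87]


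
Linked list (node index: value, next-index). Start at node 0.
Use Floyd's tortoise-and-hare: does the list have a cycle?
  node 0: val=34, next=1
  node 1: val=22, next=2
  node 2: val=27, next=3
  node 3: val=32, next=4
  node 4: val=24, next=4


Floyd's tortoise (slow, +1) and hare (fast, +2):
  init: slow=0, fast=0
  step 1: slow=1, fast=2
  step 2: slow=2, fast=4
  step 3: slow=3, fast=4
  step 4: slow=4, fast=4
  slow == fast at node 4: cycle detected

Cycle: yes


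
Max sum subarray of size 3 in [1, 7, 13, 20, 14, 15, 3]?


[0:3]: 21
[1:4]: 40
[2:5]: 47
[3:6]: 49
[4:7]: 32

Max: 49 at [3:6]


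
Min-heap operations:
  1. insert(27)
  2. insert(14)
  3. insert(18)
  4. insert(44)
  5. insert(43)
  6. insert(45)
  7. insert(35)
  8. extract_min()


insert(27) -> [27]
insert(14) -> [14, 27]
insert(18) -> [14, 27, 18]
insert(44) -> [14, 27, 18, 44]
insert(43) -> [14, 27, 18, 44, 43]
insert(45) -> [14, 27, 18, 44, 43, 45]
insert(35) -> [14, 27, 18, 44, 43, 45, 35]
extract_min()->14, [18, 27, 35, 44, 43, 45]

Final heap: [18, 27, 35, 44, 43, 45]


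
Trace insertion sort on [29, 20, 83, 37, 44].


Initial: [29, 20, 83, 37, 44]
Insert 20: [20, 29, 83, 37, 44]
Insert 83: [20, 29, 83, 37, 44]
Insert 37: [20, 29, 37, 83, 44]
Insert 44: [20, 29, 37, 44, 83]

Sorted: [20, 29, 37, 44, 83]


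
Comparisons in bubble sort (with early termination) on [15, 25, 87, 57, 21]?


Algorithm: bubble sort (with early termination)
Input: [15, 25, 87, 57, 21]
Sorted: [15, 21, 25, 57, 87]

10


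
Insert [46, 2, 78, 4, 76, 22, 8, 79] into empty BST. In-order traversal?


Insert 46: root
Insert 2: L from 46
Insert 78: R from 46
Insert 4: L from 46 -> R from 2
Insert 76: R from 46 -> L from 78
Insert 22: L from 46 -> R from 2 -> R from 4
Insert 8: L from 46 -> R from 2 -> R from 4 -> L from 22
Insert 79: R from 46 -> R from 78

In-order: [2, 4, 8, 22, 46, 76, 78, 79]


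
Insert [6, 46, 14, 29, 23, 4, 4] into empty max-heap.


Insert 6: [6]
Insert 46: [46, 6]
Insert 14: [46, 6, 14]
Insert 29: [46, 29, 14, 6]
Insert 23: [46, 29, 14, 6, 23]
Insert 4: [46, 29, 14, 6, 23, 4]
Insert 4: [46, 29, 14, 6, 23, 4, 4]

Final heap: [46, 29, 14, 6, 23, 4, 4]


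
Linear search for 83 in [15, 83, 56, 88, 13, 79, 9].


i=0: 15!=83
i=1: 83==83 found!

Found at 1, 2 comps


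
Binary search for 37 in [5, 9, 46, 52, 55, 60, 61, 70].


Step 1: lo=0, hi=7, mid=3, val=52
Step 2: lo=0, hi=2, mid=1, val=9
Step 3: lo=2, hi=2, mid=2, val=46

Not found


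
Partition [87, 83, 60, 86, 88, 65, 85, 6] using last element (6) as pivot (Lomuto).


Pivot: 6
Place pivot at 0: [6, 83, 60, 86, 88, 65, 85, 87]

Partitioned: [6, 83, 60, 86, 88, 65, 85, 87]


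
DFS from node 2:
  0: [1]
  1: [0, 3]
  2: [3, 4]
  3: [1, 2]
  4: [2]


Visit 2, push [4, 3]
Visit 3, push [1]
Visit 1, push [0]
Visit 0, push []
Visit 4, push []

DFS order: [2, 3, 1, 0, 4]


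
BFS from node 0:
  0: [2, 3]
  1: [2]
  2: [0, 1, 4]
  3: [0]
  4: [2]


Visit 0, enqueue [2, 3]
Visit 2, enqueue [1, 4]
Visit 3, enqueue []
Visit 1, enqueue []
Visit 4, enqueue []

BFS order: [0, 2, 3, 1, 4]


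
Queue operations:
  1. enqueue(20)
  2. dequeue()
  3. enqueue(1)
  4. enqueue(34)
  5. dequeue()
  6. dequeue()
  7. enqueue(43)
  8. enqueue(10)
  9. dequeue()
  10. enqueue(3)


enqueue(20) -> [20]
dequeue()->20, []
enqueue(1) -> [1]
enqueue(34) -> [1, 34]
dequeue()->1, [34]
dequeue()->34, []
enqueue(43) -> [43]
enqueue(10) -> [43, 10]
dequeue()->43, [10]
enqueue(3) -> [10, 3]

Final queue: [10, 3]


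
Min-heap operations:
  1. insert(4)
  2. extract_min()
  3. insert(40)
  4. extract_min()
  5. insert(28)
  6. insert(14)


insert(4) -> [4]
extract_min()->4, []
insert(40) -> [40]
extract_min()->40, []
insert(28) -> [28]
insert(14) -> [14, 28]

Final heap: [14, 28]


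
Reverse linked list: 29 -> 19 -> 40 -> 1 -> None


Step 1: curr=29, set curr.next=prev(None) | reversed so far: 29
Step 2: curr=19, set curr.next=prev(29) | reversed so far: 19 -> 29
Step 3: curr=40, set curr.next=prev(19) | reversed so far: 40 -> 19 -> 29
Step 4: curr=1, set curr.next=prev(40) | reversed so far: 1 -> 40 -> 19 -> 29

1 -> 40 -> 19 -> 29 -> None


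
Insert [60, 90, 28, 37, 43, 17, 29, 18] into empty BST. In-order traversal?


Insert 60: root
Insert 90: R from 60
Insert 28: L from 60
Insert 37: L from 60 -> R from 28
Insert 43: L from 60 -> R from 28 -> R from 37
Insert 17: L from 60 -> L from 28
Insert 29: L from 60 -> R from 28 -> L from 37
Insert 18: L from 60 -> L from 28 -> R from 17

In-order: [17, 18, 28, 29, 37, 43, 60, 90]


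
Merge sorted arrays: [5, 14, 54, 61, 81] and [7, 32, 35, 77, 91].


Take 5 from A
Take 7 from B
Take 14 from A
Take 32 from B
Take 35 from B
Take 54 from A
Take 61 from A
Take 77 from B
Take 81 from A

Merged: [5, 7, 14, 32, 35, 54, 61, 77, 81, 91]


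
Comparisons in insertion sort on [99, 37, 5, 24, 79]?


Algorithm: insertion sort
Input: [99, 37, 5, 24, 79]
Sorted: [5, 24, 37, 79, 99]

8


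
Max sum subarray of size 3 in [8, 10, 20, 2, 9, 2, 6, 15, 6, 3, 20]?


[0:3]: 38
[1:4]: 32
[2:5]: 31
[3:6]: 13
[4:7]: 17
[5:8]: 23
[6:9]: 27
[7:10]: 24
[8:11]: 29

Max: 38 at [0:3]


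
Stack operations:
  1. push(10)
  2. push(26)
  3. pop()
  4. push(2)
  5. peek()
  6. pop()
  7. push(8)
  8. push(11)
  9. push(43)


push(10) -> [10]
push(26) -> [10, 26]
pop()->26, [10]
push(2) -> [10, 2]
peek()->2
pop()->2, [10]
push(8) -> [10, 8]
push(11) -> [10, 8, 11]
push(43) -> [10, 8, 11, 43]

Final stack: [10, 8, 11, 43]


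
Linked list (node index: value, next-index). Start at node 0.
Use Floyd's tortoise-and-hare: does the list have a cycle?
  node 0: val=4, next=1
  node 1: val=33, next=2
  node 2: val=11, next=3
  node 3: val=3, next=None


Floyd's tortoise (slow, +1) and hare (fast, +2):
  init: slow=0, fast=0
  step 1: slow=1, fast=2
  step 2: fast 2->3->None, no cycle

Cycle: no


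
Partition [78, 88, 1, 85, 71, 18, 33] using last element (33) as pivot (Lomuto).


Pivot: 33
  1 <= 33: swap -> [1, 88, 78, 85, 71, 18, 33]
  18 <= 33: swap -> [1, 18, 78, 85, 71, 88, 33]
Place pivot at 2: [1, 18, 33, 85, 71, 88, 78]

Partitioned: [1, 18, 33, 85, 71, 88, 78]


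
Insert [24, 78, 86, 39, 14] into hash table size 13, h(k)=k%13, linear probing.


Insert 24: h=11 -> slot 11
Insert 78: h=0 -> slot 0
Insert 86: h=8 -> slot 8
Insert 39: h=0, 1 probes -> slot 1
Insert 14: h=1, 1 probes -> slot 2

Table: [78, 39, 14, None, None, None, None, None, 86, None, None, 24, None]


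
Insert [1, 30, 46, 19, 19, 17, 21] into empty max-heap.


Insert 1: [1]
Insert 30: [30, 1]
Insert 46: [46, 1, 30]
Insert 19: [46, 19, 30, 1]
Insert 19: [46, 19, 30, 1, 19]
Insert 17: [46, 19, 30, 1, 19, 17]
Insert 21: [46, 19, 30, 1, 19, 17, 21]

Final heap: [46, 19, 30, 1, 19, 17, 21]


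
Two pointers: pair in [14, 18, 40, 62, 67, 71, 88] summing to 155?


lo=0(14)+hi=6(88)=102
lo=1(18)+hi=6(88)=106
lo=2(40)+hi=6(88)=128
lo=3(62)+hi=6(88)=150
lo=4(67)+hi=6(88)=155

Yes: 67+88=155


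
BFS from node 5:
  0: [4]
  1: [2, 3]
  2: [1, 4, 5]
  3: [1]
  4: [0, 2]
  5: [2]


Visit 5, enqueue [2]
Visit 2, enqueue [1, 4]
Visit 1, enqueue [3]
Visit 4, enqueue [0]
Visit 3, enqueue []
Visit 0, enqueue []

BFS order: [5, 2, 1, 4, 3, 0]


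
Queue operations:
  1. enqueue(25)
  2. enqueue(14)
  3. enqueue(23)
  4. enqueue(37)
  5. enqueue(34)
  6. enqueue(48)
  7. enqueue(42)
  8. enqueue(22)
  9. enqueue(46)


enqueue(25) -> [25]
enqueue(14) -> [25, 14]
enqueue(23) -> [25, 14, 23]
enqueue(37) -> [25, 14, 23, 37]
enqueue(34) -> [25, 14, 23, 37, 34]
enqueue(48) -> [25, 14, 23, 37, 34, 48]
enqueue(42) -> [25, 14, 23, 37, 34, 48, 42]
enqueue(22) -> [25, 14, 23, 37, 34, 48, 42, 22]
enqueue(46) -> [25, 14, 23, 37, 34, 48, 42, 22, 46]

Final queue: [25, 14, 23, 37, 34, 48, 42, 22, 46]


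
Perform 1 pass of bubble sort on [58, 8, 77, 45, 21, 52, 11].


Initial: [58, 8, 77, 45, 21, 52, 11]
Pass 1: [8, 58, 45, 21, 52, 11, 77] (5 swaps)

After 1 pass: [8, 58, 45, 21, 52, 11, 77]


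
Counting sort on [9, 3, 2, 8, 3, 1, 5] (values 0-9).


Input: [9, 3, 2, 8, 3, 1, 5]
Counts: [0, 1, 1, 2, 0, 1, 0, 0, 1, 1]

Sorted: [1, 2, 3, 3, 5, 8, 9]


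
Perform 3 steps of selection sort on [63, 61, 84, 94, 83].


Initial: [63, 61, 84, 94, 83]
Step 1: min=61 at 1
  Swap: [61, 63, 84, 94, 83]
Step 2: min=63 at 1
  Swap: [61, 63, 84, 94, 83]
Step 3: min=83 at 4
  Swap: [61, 63, 83, 94, 84]

After 3 steps: [61, 63, 83, 94, 84]


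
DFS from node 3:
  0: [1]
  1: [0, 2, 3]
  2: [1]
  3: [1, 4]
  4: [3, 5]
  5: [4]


Visit 3, push [4, 1]
Visit 1, push [2, 0]
Visit 0, push []
Visit 2, push []
Visit 4, push [5]
Visit 5, push []

DFS order: [3, 1, 0, 2, 4, 5]


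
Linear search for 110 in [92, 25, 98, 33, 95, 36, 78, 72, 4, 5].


i=0: 92!=110
i=1: 25!=110
i=2: 98!=110
i=3: 33!=110
i=4: 95!=110
i=5: 36!=110
i=6: 78!=110
i=7: 72!=110
i=8: 4!=110
i=9: 5!=110

Not found, 10 comps


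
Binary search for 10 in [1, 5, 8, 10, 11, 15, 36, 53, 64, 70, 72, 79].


Step 1: lo=0, hi=11, mid=5, val=15
Step 2: lo=0, hi=4, mid=2, val=8
Step 3: lo=3, hi=4, mid=3, val=10

Found at index 3


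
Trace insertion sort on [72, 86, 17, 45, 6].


Initial: [72, 86, 17, 45, 6]
Insert 86: [72, 86, 17, 45, 6]
Insert 17: [17, 72, 86, 45, 6]
Insert 45: [17, 45, 72, 86, 6]
Insert 6: [6, 17, 45, 72, 86]

Sorted: [6, 17, 45, 72, 86]


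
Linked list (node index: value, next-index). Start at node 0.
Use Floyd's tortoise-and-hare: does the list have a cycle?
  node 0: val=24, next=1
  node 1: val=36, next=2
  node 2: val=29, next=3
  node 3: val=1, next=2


Floyd's tortoise (slow, +1) and hare (fast, +2):
  init: slow=0, fast=0
  step 1: slow=1, fast=2
  step 2: slow=2, fast=2
  slow == fast at node 2: cycle detected

Cycle: yes


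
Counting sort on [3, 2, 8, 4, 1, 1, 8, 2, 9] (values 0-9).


Input: [3, 2, 8, 4, 1, 1, 8, 2, 9]
Counts: [0, 2, 2, 1, 1, 0, 0, 0, 2, 1]

Sorted: [1, 1, 2, 2, 3, 4, 8, 8, 9]


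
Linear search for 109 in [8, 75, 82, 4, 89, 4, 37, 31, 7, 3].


i=0: 8!=109
i=1: 75!=109
i=2: 82!=109
i=3: 4!=109
i=4: 89!=109
i=5: 4!=109
i=6: 37!=109
i=7: 31!=109
i=8: 7!=109
i=9: 3!=109

Not found, 10 comps


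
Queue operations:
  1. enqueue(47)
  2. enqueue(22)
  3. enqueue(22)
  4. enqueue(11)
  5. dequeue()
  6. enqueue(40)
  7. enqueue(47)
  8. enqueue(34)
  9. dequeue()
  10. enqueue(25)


enqueue(47) -> [47]
enqueue(22) -> [47, 22]
enqueue(22) -> [47, 22, 22]
enqueue(11) -> [47, 22, 22, 11]
dequeue()->47, [22, 22, 11]
enqueue(40) -> [22, 22, 11, 40]
enqueue(47) -> [22, 22, 11, 40, 47]
enqueue(34) -> [22, 22, 11, 40, 47, 34]
dequeue()->22, [22, 11, 40, 47, 34]
enqueue(25) -> [22, 11, 40, 47, 34, 25]

Final queue: [22, 11, 40, 47, 34, 25]


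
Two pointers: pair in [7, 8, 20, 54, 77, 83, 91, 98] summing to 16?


lo=0(7)+hi=7(98)=105
lo=0(7)+hi=6(91)=98
lo=0(7)+hi=5(83)=90
lo=0(7)+hi=4(77)=84
lo=0(7)+hi=3(54)=61
lo=0(7)+hi=2(20)=27
lo=0(7)+hi=1(8)=15

No pair found


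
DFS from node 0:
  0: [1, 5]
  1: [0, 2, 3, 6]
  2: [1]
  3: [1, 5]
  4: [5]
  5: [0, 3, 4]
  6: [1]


Visit 0, push [5, 1]
Visit 1, push [6, 3, 2]
Visit 2, push []
Visit 3, push [5]
Visit 5, push [4]
Visit 4, push []
Visit 6, push []

DFS order: [0, 1, 2, 3, 5, 4, 6]


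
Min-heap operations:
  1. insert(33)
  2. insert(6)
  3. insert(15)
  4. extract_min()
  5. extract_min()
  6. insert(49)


insert(33) -> [33]
insert(6) -> [6, 33]
insert(15) -> [6, 33, 15]
extract_min()->6, [15, 33]
extract_min()->15, [33]
insert(49) -> [33, 49]

Final heap: [33, 49]


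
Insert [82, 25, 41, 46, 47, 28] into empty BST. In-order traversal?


Insert 82: root
Insert 25: L from 82
Insert 41: L from 82 -> R from 25
Insert 46: L from 82 -> R from 25 -> R from 41
Insert 47: L from 82 -> R from 25 -> R from 41 -> R from 46
Insert 28: L from 82 -> R from 25 -> L from 41

In-order: [25, 28, 41, 46, 47, 82]


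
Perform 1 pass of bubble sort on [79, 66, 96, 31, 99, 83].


Initial: [79, 66, 96, 31, 99, 83]
Pass 1: [66, 79, 31, 96, 83, 99] (3 swaps)

After 1 pass: [66, 79, 31, 96, 83, 99]


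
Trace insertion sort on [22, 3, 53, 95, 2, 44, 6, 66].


Initial: [22, 3, 53, 95, 2, 44, 6, 66]
Insert 3: [3, 22, 53, 95, 2, 44, 6, 66]
Insert 53: [3, 22, 53, 95, 2, 44, 6, 66]
Insert 95: [3, 22, 53, 95, 2, 44, 6, 66]
Insert 2: [2, 3, 22, 53, 95, 44, 6, 66]
Insert 44: [2, 3, 22, 44, 53, 95, 6, 66]
Insert 6: [2, 3, 6, 22, 44, 53, 95, 66]
Insert 66: [2, 3, 6, 22, 44, 53, 66, 95]

Sorted: [2, 3, 6, 22, 44, 53, 66, 95]


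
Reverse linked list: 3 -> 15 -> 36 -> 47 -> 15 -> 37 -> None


Step 1: curr=3, set curr.next=prev(None) | reversed so far: 3
Step 2: curr=15, set curr.next=prev(3) | reversed so far: 15 -> 3
Step 3: curr=36, set curr.next=prev(15) | reversed so far: 36 -> 15 -> 3
Step 4: curr=47, set curr.next=prev(36) | reversed so far: 47 -> 36 -> 15 -> 3
Step 5: curr=15, set curr.next=prev(47) | reversed so far: 15 -> 47 -> 36 -> 15 -> 3
Step 6: curr=37, set curr.next=prev(15) | reversed so far: 37 -> 15 -> 47 -> 36 -> 15 -> 3

37 -> 15 -> 47 -> 36 -> 15 -> 3 -> None


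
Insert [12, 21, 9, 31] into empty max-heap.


Insert 12: [12]
Insert 21: [21, 12]
Insert 9: [21, 12, 9]
Insert 31: [31, 21, 9, 12]

Final heap: [31, 21, 9, 12]


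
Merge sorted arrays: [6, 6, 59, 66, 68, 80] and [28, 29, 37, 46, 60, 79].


Take 6 from A
Take 6 from A
Take 28 from B
Take 29 from B
Take 37 from B
Take 46 from B
Take 59 from A
Take 60 from B
Take 66 from A
Take 68 from A
Take 79 from B

Merged: [6, 6, 28, 29, 37, 46, 59, 60, 66, 68, 79, 80]


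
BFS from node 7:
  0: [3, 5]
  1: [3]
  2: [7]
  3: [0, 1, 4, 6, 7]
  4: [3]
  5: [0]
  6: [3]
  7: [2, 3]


Visit 7, enqueue [2, 3]
Visit 2, enqueue []
Visit 3, enqueue [0, 1, 4, 6]
Visit 0, enqueue [5]
Visit 1, enqueue []
Visit 4, enqueue []
Visit 6, enqueue []
Visit 5, enqueue []

BFS order: [7, 2, 3, 0, 1, 4, 6, 5]


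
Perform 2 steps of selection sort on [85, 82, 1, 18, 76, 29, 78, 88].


Initial: [85, 82, 1, 18, 76, 29, 78, 88]
Step 1: min=1 at 2
  Swap: [1, 82, 85, 18, 76, 29, 78, 88]
Step 2: min=18 at 3
  Swap: [1, 18, 85, 82, 76, 29, 78, 88]

After 2 steps: [1, 18, 85, 82, 76, 29, 78, 88]


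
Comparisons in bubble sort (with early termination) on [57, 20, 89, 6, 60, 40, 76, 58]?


Algorithm: bubble sort (with early termination)
Input: [57, 20, 89, 6, 60, 40, 76, 58]
Sorted: [6, 20, 40, 57, 58, 60, 76, 89]

22


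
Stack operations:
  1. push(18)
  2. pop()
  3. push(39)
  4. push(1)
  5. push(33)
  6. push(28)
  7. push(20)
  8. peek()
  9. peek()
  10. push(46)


push(18) -> [18]
pop()->18, []
push(39) -> [39]
push(1) -> [39, 1]
push(33) -> [39, 1, 33]
push(28) -> [39, 1, 33, 28]
push(20) -> [39, 1, 33, 28, 20]
peek()->20
peek()->20
push(46) -> [39, 1, 33, 28, 20, 46]

Final stack: [39, 1, 33, 28, 20, 46]


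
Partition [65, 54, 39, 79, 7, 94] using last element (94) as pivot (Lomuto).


Pivot: 94
  65 <= 94: advance i (no swap)
  54 <= 94: advance i (no swap)
  39 <= 94: advance i (no swap)
  79 <= 94: advance i (no swap)
  7 <= 94: advance i (no swap)
Place pivot at 5: [65, 54, 39, 79, 7, 94]

Partitioned: [65, 54, 39, 79, 7, 94]


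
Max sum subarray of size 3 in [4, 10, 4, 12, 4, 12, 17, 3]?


[0:3]: 18
[1:4]: 26
[2:5]: 20
[3:6]: 28
[4:7]: 33
[5:8]: 32

Max: 33 at [4:7]


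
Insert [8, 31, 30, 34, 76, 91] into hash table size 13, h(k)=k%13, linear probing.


Insert 8: h=8 -> slot 8
Insert 31: h=5 -> slot 5
Insert 30: h=4 -> slot 4
Insert 34: h=8, 1 probes -> slot 9
Insert 76: h=11 -> slot 11
Insert 91: h=0 -> slot 0

Table: [91, None, None, None, 30, 31, None, None, 8, 34, None, 76, None]


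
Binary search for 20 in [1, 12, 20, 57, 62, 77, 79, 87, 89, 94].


Step 1: lo=0, hi=9, mid=4, val=62
Step 2: lo=0, hi=3, mid=1, val=12
Step 3: lo=2, hi=3, mid=2, val=20

Found at index 2


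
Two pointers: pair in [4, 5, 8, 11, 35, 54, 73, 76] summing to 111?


lo=0(4)+hi=7(76)=80
lo=1(5)+hi=7(76)=81
lo=2(8)+hi=7(76)=84
lo=3(11)+hi=7(76)=87
lo=4(35)+hi=7(76)=111

Yes: 35+76=111


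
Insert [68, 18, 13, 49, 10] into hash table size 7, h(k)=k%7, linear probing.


Insert 68: h=5 -> slot 5
Insert 18: h=4 -> slot 4
Insert 13: h=6 -> slot 6
Insert 49: h=0 -> slot 0
Insert 10: h=3 -> slot 3

Table: [49, None, None, 10, 18, 68, 13]


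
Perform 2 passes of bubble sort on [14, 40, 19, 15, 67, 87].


Initial: [14, 40, 19, 15, 67, 87]
Pass 1: [14, 19, 15, 40, 67, 87] (2 swaps)
Pass 2: [14, 15, 19, 40, 67, 87] (1 swaps)

After 2 passes: [14, 15, 19, 40, 67, 87]


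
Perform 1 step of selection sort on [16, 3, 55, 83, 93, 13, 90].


Initial: [16, 3, 55, 83, 93, 13, 90]
Step 1: min=3 at 1
  Swap: [3, 16, 55, 83, 93, 13, 90]

After 1 step: [3, 16, 55, 83, 93, 13, 90]


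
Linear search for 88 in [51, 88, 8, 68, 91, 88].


i=0: 51!=88
i=1: 88==88 found!

Found at 1, 2 comps


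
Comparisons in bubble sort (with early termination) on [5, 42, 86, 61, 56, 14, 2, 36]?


Algorithm: bubble sort (with early termination)
Input: [5, 42, 86, 61, 56, 14, 2, 36]
Sorted: [2, 5, 14, 36, 42, 56, 61, 86]

28


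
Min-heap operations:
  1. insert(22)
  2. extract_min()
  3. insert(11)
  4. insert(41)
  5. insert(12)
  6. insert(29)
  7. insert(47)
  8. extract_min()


insert(22) -> [22]
extract_min()->22, []
insert(11) -> [11]
insert(41) -> [11, 41]
insert(12) -> [11, 41, 12]
insert(29) -> [11, 29, 12, 41]
insert(47) -> [11, 29, 12, 41, 47]
extract_min()->11, [12, 29, 47, 41]

Final heap: [12, 29, 47, 41]


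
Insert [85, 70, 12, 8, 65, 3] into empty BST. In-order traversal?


Insert 85: root
Insert 70: L from 85
Insert 12: L from 85 -> L from 70
Insert 8: L from 85 -> L from 70 -> L from 12
Insert 65: L from 85 -> L from 70 -> R from 12
Insert 3: L from 85 -> L from 70 -> L from 12 -> L from 8

In-order: [3, 8, 12, 65, 70, 85]


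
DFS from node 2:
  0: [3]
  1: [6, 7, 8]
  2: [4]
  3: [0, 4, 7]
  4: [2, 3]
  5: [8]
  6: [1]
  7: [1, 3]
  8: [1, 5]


Visit 2, push [4]
Visit 4, push [3]
Visit 3, push [7, 0]
Visit 0, push []
Visit 7, push [1]
Visit 1, push [8, 6]
Visit 6, push []
Visit 8, push [5]
Visit 5, push []

DFS order: [2, 4, 3, 0, 7, 1, 6, 8, 5]


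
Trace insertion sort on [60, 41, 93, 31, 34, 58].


Initial: [60, 41, 93, 31, 34, 58]
Insert 41: [41, 60, 93, 31, 34, 58]
Insert 93: [41, 60, 93, 31, 34, 58]
Insert 31: [31, 41, 60, 93, 34, 58]
Insert 34: [31, 34, 41, 60, 93, 58]
Insert 58: [31, 34, 41, 58, 60, 93]

Sorted: [31, 34, 41, 58, 60, 93]


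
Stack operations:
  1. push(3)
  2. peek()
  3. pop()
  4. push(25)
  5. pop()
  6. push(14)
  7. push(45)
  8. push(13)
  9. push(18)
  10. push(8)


push(3) -> [3]
peek()->3
pop()->3, []
push(25) -> [25]
pop()->25, []
push(14) -> [14]
push(45) -> [14, 45]
push(13) -> [14, 45, 13]
push(18) -> [14, 45, 13, 18]
push(8) -> [14, 45, 13, 18, 8]

Final stack: [14, 45, 13, 18, 8]


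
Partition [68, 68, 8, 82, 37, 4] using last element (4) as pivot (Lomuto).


Pivot: 4
Place pivot at 0: [4, 68, 8, 82, 37, 68]

Partitioned: [4, 68, 8, 82, 37, 68]


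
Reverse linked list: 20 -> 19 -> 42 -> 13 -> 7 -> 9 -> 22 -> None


Step 1: curr=20, set curr.next=prev(None) | reversed so far: 20
Step 2: curr=19, set curr.next=prev(20) | reversed so far: 19 -> 20
Step 3: curr=42, set curr.next=prev(19) | reversed so far: 42 -> 19 -> 20
Step 4: curr=13, set curr.next=prev(42) | reversed so far: 13 -> 42 -> 19 -> 20
Step 5: curr=7, set curr.next=prev(13) | reversed so far: 7 -> 13 -> 42 -> 19 -> 20
Step 6: curr=9, set curr.next=prev(7) | reversed so far: 9 -> 7 -> 13 -> 42 -> 19 -> 20
Step 7: curr=22, set curr.next=prev(9) | reversed so far: 22 -> 9 -> 7 -> 13 -> 42 -> 19 -> 20

22 -> 9 -> 7 -> 13 -> 42 -> 19 -> 20 -> None


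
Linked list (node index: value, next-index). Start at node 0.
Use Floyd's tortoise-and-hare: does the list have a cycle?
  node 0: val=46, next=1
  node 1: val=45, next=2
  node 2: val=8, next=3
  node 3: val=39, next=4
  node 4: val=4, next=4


Floyd's tortoise (slow, +1) and hare (fast, +2):
  init: slow=0, fast=0
  step 1: slow=1, fast=2
  step 2: slow=2, fast=4
  step 3: slow=3, fast=4
  step 4: slow=4, fast=4
  slow == fast at node 4: cycle detected

Cycle: yes


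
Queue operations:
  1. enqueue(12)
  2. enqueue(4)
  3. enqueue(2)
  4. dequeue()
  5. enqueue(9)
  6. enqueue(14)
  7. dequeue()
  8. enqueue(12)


enqueue(12) -> [12]
enqueue(4) -> [12, 4]
enqueue(2) -> [12, 4, 2]
dequeue()->12, [4, 2]
enqueue(9) -> [4, 2, 9]
enqueue(14) -> [4, 2, 9, 14]
dequeue()->4, [2, 9, 14]
enqueue(12) -> [2, 9, 14, 12]

Final queue: [2, 9, 14, 12]


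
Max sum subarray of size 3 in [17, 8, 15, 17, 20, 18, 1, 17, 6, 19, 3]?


[0:3]: 40
[1:4]: 40
[2:5]: 52
[3:6]: 55
[4:7]: 39
[5:8]: 36
[6:9]: 24
[7:10]: 42
[8:11]: 28

Max: 55 at [3:6]


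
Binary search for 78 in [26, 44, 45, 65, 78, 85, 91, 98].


Step 1: lo=0, hi=7, mid=3, val=65
Step 2: lo=4, hi=7, mid=5, val=85
Step 3: lo=4, hi=4, mid=4, val=78

Found at index 4


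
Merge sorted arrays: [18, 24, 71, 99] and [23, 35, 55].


Take 18 from A
Take 23 from B
Take 24 from A
Take 35 from B
Take 55 from B

Merged: [18, 23, 24, 35, 55, 71, 99]


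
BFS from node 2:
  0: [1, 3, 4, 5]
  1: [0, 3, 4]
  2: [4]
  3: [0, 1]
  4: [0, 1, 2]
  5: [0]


Visit 2, enqueue [4]
Visit 4, enqueue [0, 1]
Visit 0, enqueue [3, 5]
Visit 1, enqueue []
Visit 3, enqueue []
Visit 5, enqueue []

BFS order: [2, 4, 0, 1, 3, 5]


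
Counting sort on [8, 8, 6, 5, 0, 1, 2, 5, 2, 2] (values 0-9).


Input: [8, 8, 6, 5, 0, 1, 2, 5, 2, 2]
Counts: [1, 1, 3, 0, 0, 2, 1, 0, 2, 0]

Sorted: [0, 1, 2, 2, 2, 5, 5, 6, 8, 8]


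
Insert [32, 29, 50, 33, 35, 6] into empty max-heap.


Insert 32: [32]
Insert 29: [32, 29]
Insert 50: [50, 29, 32]
Insert 33: [50, 33, 32, 29]
Insert 35: [50, 35, 32, 29, 33]
Insert 6: [50, 35, 32, 29, 33, 6]

Final heap: [50, 35, 32, 29, 33, 6]


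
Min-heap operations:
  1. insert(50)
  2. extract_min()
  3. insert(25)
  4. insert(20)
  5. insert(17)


insert(50) -> [50]
extract_min()->50, []
insert(25) -> [25]
insert(20) -> [20, 25]
insert(17) -> [17, 25, 20]

Final heap: [17, 25, 20]


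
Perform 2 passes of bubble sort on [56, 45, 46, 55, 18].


Initial: [56, 45, 46, 55, 18]
Pass 1: [45, 46, 55, 18, 56] (4 swaps)
Pass 2: [45, 46, 18, 55, 56] (1 swaps)

After 2 passes: [45, 46, 18, 55, 56]


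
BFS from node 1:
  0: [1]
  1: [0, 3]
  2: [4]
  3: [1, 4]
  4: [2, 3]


Visit 1, enqueue [0, 3]
Visit 0, enqueue []
Visit 3, enqueue [4]
Visit 4, enqueue [2]
Visit 2, enqueue []

BFS order: [1, 0, 3, 4, 2]


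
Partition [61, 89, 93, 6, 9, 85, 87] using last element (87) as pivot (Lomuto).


Pivot: 87
  61 <= 87: advance i (no swap)
  6 <= 87: swap -> [61, 6, 93, 89, 9, 85, 87]
  9 <= 87: swap -> [61, 6, 9, 89, 93, 85, 87]
  85 <= 87: swap -> [61, 6, 9, 85, 93, 89, 87]
Place pivot at 4: [61, 6, 9, 85, 87, 89, 93]

Partitioned: [61, 6, 9, 85, 87, 89, 93]


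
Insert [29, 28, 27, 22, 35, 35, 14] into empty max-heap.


Insert 29: [29]
Insert 28: [29, 28]
Insert 27: [29, 28, 27]
Insert 22: [29, 28, 27, 22]
Insert 35: [35, 29, 27, 22, 28]
Insert 35: [35, 29, 35, 22, 28, 27]
Insert 14: [35, 29, 35, 22, 28, 27, 14]

Final heap: [35, 29, 35, 22, 28, 27, 14]


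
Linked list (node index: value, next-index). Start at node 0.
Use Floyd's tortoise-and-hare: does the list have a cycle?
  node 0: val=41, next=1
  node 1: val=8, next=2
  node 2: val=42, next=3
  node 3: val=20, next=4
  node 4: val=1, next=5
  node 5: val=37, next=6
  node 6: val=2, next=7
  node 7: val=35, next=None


Floyd's tortoise (slow, +1) and hare (fast, +2):
  init: slow=0, fast=0
  step 1: slow=1, fast=2
  step 2: slow=2, fast=4
  step 3: slow=3, fast=6
  step 4: fast 6->7->None, no cycle

Cycle: no


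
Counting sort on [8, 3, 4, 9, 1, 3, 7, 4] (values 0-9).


Input: [8, 3, 4, 9, 1, 3, 7, 4]
Counts: [0, 1, 0, 2, 2, 0, 0, 1, 1, 1]

Sorted: [1, 3, 3, 4, 4, 7, 8, 9]


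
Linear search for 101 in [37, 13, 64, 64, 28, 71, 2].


i=0: 37!=101
i=1: 13!=101
i=2: 64!=101
i=3: 64!=101
i=4: 28!=101
i=5: 71!=101
i=6: 2!=101

Not found, 7 comps


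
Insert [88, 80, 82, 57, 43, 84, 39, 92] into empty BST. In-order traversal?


Insert 88: root
Insert 80: L from 88
Insert 82: L from 88 -> R from 80
Insert 57: L from 88 -> L from 80
Insert 43: L from 88 -> L from 80 -> L from 57
Insert 84: L from 88 -> R from 80 -> R from 82
Insert 39: L from 88 -> L from 80 -> L from 57 -> L from 43
Insert 92: R from 88

In-order: [39, 43, 57, 80, 82, 84, 88, 92]


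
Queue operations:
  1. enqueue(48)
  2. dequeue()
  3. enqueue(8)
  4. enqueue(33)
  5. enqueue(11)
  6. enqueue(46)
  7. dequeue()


enqueue(48) -> [48]
dequeue()->48, []
enqueue(8) -> [8]
enqueue(33) -> [8, 33]
enqueue(11) -> [8, 33, 11]
enqueue(46) -> [8, 33, 11, 46]
dequeue()->8, [33, 11, 46]

Final queue: [33, 11, 46]


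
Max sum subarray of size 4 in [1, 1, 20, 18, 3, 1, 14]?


[0:4]: 40
[1:5]: 42
[2:6]: 42
[3:7]: 36

Max: 42 at [1:5]


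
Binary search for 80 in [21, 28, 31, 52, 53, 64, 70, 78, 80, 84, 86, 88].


Step 1: lo=0, hi=11, mid=5, val=64
Step 2: lo=6, hi=11, mid=8, val=80

Found at index 8


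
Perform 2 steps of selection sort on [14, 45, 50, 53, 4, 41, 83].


Initial: [14, 45, 50, 53, 4, 41, 83]
Step 1: min=4 at 4
  Swap: [4, 45, 50, 53, 14, 41, 83]
Step 2: min=14 at 4
  Swap: [4, 14, 50, 53, 45, 41, 83]

After 2 steps: [4, 14, 50, 53, 45, 41, 83]


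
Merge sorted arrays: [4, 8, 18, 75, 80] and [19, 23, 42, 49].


Take 4 from A
Take 8 from A
Take 18 from A
Take 19 from B
Take 23 from B
Take 42 from B
Take 49 from B

Merged: [4, 8, 18, 19, 23, 42, 49, 75, 80]


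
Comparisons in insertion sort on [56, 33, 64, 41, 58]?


Algorithm: insertion sort
Input: [56, 33, 64, 41, 58]
Sorted: [33, 41, 56, 58, 64]

7


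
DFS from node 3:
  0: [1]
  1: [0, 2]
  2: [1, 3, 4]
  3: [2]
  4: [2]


Visit 3, push [2]
Visit 2, push [4, 1]
Visit 1, push [0]
Visit 0, push []
Visit 4, push []

DFS order: [3, 2, 1, 0, 4]


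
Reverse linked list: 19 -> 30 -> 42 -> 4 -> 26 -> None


Step 1: curr=19, set curr.next=prev(None) | reversed so far: 19
Step 2: curr=30, set curr.next=prev(19) | reversed so far: 30 -> 19
Step 3: curr=42, set curr.next=prev(30) | reversed so far: 42 -> 30 -> 19
Step 4: curr=4, set curr.next=prev(42) | reversed so far: 4 -> 42 -> 30 -> 19
Step 5: curr=26, set curr.next=prev(4) | reversed so far: 26 -> 4 -> 42 -> 30 -> 19

26 -> 4 -> 42 -> 30 -> 19 -> None


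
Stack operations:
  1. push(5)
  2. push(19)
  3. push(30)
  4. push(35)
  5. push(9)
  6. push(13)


push(5) -> [5]
push(19) -> [5, 19]
push(30) -> [5, 19, 30]
push(35) -> [5, 19, 30, 35]
push(9) -> [5, 19, 30, 35, 9]
push(13) -> [5, 19, 30, 35, 9, 13]

Final stack: [5, 19, 30, 35, 9, 13]


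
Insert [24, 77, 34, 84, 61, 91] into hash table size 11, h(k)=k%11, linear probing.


Insert 24: h=2 -> slot 2
Insert 77: h=0 -> slot 0
Insert 34: h=1 -> slot 1
Insert 84: h=7 -> slot 7
Insert 61: h=6 -> slot 6
Insert 91: h=3 -> slot 3

Table: [77, 34, 24, 91, None, None, 61, 84, None, None, None]


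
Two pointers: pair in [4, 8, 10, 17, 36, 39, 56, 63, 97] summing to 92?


lo=0(4)+hi=8(97)=101
lo=0(4)+hi=7(63)=67
lo=1(8)+hi=7(63)=71
lo=2(10)+hi=7(63)=73
lo=3(17)+hi=7(63)=80
lo=4(36)+hi=7(63)=99
lo=4(36)+hi=6(56)=92

Yes: 36+56=92


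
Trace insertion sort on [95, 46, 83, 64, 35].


Initial: [95, 46, 83, 64, 35]
Insert 46: [46, 95, 83, 64, 35]
Insert 83: [46, 83, 95, 64, 35]
Insert 64: [46, 64, 83, 95, 35]
Insert 35: [35, 46, 64, 83, 95]

Sorted: [35, 46, 64, 83, 95]


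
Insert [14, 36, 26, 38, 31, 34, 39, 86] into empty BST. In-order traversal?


Insert 14: root
Insert 36: R from 14
Insert 26: R from 14 -> L from 36
Insert 38: R from 14 -> R from 36
Insert 31: R from 14 -> L from 36 -> R from 26
Insert 34: R from 14 -> L from 36 -> R from 26 -> R from 31
Insert 39: R from 14 -> R from 36 -> R from 38
Insert 86: R from 14 -> R from 36 -> R from 38 -> R from 39

In-order: [14, 26, 31, 34, 36, 38, 39, 86]


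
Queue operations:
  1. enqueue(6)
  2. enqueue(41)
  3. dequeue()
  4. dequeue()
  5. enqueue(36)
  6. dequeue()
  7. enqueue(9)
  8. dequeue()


enqueue(6) -> [6]
enqueue(41) -> [6, 41]
dequeue()->6, [41]
dequeue()->41, []
enqueue(36) -> [36]
dequeue()->36, []
enqueue(9) -> [9]
dequeue()->9, []

Final queue: []


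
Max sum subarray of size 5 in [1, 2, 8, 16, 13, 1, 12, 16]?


[0:5]: 40
[1:6]: 40
[2:7]: 50
[3:8]: 58

Max: 58 at [3:8]


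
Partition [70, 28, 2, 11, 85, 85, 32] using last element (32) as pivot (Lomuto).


Pivot: 32
  28 <= 32: swap -> [28, 70, 2, 11, 85, 85, 32]
  2 <= 32: swap -> [28, 2, 70, 11, 85, 85, 32]
  11 <= 32: swap -> [28, 2, 11, 70, 85, 85, 32]
Place pivot at 3: [28, 2, 11, 32, 85, 85, 70]

Partitioned: [28, 2, 11, 32, 85, 85, 70]


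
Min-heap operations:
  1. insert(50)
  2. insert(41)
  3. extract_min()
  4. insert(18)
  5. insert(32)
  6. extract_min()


insert(50) -> [50]
insert(41) -> [41, 50]
extract_min()->41, [50]
insert(18) -> [18, 50]
insert(32) -> [18, 50, 32]
extract_min()->18, [32, 50]

Final heap: [32, 50]


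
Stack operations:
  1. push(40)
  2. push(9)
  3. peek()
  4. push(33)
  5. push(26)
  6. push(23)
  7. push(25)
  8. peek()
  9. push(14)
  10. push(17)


push(40) -> [40]
push(9) -> [40, 9]
peek()->9
push(33) -> [40, 9, 33]
push(26) -> [40, 9, 33, 26]
push(23) -> [40, 9, 33, 26, 23]
push(25) -> [40, 9, 33, 26, 23, 25]
peek()->25
push(14) -> [40, 9, 33, 26, 23, 25, 14]
push(17) -> [40, 9, 33, 26, 23, 25, 14, 17]

Final stack: [40, 9, 33, 26, 23, 25, 14, 17]


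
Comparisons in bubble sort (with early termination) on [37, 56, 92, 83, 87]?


Algorithm: bubble sort (with early termination)
Input: [37, 56, 92, 83, 87]
Sorted: [37, 56, 83, 87, 92]

7


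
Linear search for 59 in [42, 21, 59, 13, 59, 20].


i=0: 42!=59
i=1: 21!=59
i=2: 59==59 found!

Found at 2, 3 comps


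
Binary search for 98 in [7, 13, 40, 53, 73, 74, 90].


Step 1: lo=0, hi=6, mid=3, val=53
Step 2: lo=4, hi=6, mid=5, val=74
Step 3: lo=6, hi=6, mid=6, val=90

Not found


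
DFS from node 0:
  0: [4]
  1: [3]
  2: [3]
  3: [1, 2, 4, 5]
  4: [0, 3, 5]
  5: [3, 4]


Visit 0, push [4]
Visit 4, push [5, 3]
Visit 3, push [5, 2, 1]
Visit 1, push []
Visit 2, push []
Visit 5, push []

DFS order: [0, 4, 3, 1, 2, 5]


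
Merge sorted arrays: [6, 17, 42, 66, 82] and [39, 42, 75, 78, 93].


Take 6 from A
Take 17 from A
Take 39 from B
Take 42 from A
Take 42 from B
Take 66 from A
Take 75 from B
Take 78 from B
Take 82 from A

Merged: [6, 17, 39, 42, 42, 66, 75, 78, 82, 93]


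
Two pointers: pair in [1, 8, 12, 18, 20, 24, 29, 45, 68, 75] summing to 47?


lo=0(1)+hi=9(75)=76
lo=0(1)+hi=8(68)=69
lo=0(1)+hi=7(45)=46
lo=1(8)+hi=7(45)=53
lo=1(8)+hi=6(29)=37
lo=2(12)+hi=6(29)=41
lo=3(18)+hi=6(29)=47

Yes: 18+29=47


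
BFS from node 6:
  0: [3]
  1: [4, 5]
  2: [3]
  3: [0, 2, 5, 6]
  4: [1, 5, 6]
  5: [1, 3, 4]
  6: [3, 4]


Visit 6, enqueue [3, 4]
Visit 3, enqueue [0, 2, 5]
Visit 4, enqueue [1]
Visit 0, enqueue []
Visit 2, enqueue []
Visit 5, enqueue []
Visit 1, enqueue []

BFS order: [6, 3, 4, 0, 2, 5, 1]


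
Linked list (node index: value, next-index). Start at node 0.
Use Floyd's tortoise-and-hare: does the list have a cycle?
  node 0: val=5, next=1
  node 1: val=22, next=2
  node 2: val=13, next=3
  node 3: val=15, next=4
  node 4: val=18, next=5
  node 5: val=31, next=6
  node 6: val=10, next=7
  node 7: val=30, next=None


Floyd's tortoise (slow, +1) and hare (fast, +2):
  init: slow=0, fast=0
  step 1: slow=1, fast=2
  step 2: slow=2, fast=4
  step 3: slow=3, fast=6
  step 4: fast 6->7->None, no cycle

Cycle: no


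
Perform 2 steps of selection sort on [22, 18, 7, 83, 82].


Initial: [22, 18, 7, 83, 82]
Step 1: min=7 at 2
  Swap: [7, 18, 22, 83, 82]
Step 2: min=18 at 1
  Swap: [7, 18, 22, 83, 82]

After 2 steps: [7, 18, 22, 83, 82]


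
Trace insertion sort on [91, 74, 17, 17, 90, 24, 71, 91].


Initial: [91, 74, 17, 17, 90, 24, 71, 91]
Insert 74: [74, 91, 17, 17, 90, 24, 71, 91]
Insert 17: [17, 74, 91, 17, 90, 24, 71, 91]
Insert 17: [17, 17, 74, 91, 90, 24, 71, 91]
Insert 90: [17, 17, 74, 90, 91, 24, 71, 91]
Insert 24: [17, 17, 24, 74, 90, 91, 71, 91]
Insert 71: [17, 17, 24, 71, 74, 90, 91, 91]
Insert 91: [17, 17, 24, 71, 74, 90, 91, 91]

Sorted: [17, 17, 24, 71, 74, 90, 91, 91]


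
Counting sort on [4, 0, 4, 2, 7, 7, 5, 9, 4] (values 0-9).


Input: [4, 0, 4, 2, 7, 7, 5, 9, 4]
Counts: [1, 0, 1, 0, 3, 1, 0, 2, 0, 1]

Sorted: [0, 2, 4, 4, 4, 5, 7, 7, 9]


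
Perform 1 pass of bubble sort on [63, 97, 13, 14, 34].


Initial: [63, 97, 13, 14, 34]
Pass 1: [63, 13, 14, 34, 97] (3 swaps)

After 1 pass: [63, 13, 14, 34, 97]


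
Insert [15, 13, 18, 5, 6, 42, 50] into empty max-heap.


Insert 15: [15]
Insert 13: [15, 13]
Insert 18: [18, 13, 15]
Insert 5: [18, 13, 15, 5]
Insert 6: [18, 13, 15, 5, 6]
Insert 42: [42, 13, 18, 5, 6, 15]
Insert 50: [50, 13, 42, 5, 6, 15, 18]

Final heap: [50, 13, 42, 5, 6, 15, 18]


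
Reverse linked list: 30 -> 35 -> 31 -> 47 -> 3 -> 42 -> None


Step 1: curr=30, set curr.next=prev(None) | reversed so far: 30
Step 2: curr=35, set curr.next=prev(30) | reversed so far: 35 -> 30
Step 3: curr=31, set curr.next=prev(35) | reversed so far: 31 -> 35 -> 30
Step 4: curr=47, set curr.next=prev(31) | reversed so far: 47 -> 31 -> 35 -> 30
Step 5: curr=3, set curr.next=prev(47) | reversed so far: 3 -> 47 -> 31 -> 35 -> 30
Step 6: curr=42, set curr.next=prev(3) | reversed so far: 42 -> 3 -> 47 -> 31 -> 35 -> 30

42 -> 3 -> 47 -> 31 -> 35 -> 30 -> None


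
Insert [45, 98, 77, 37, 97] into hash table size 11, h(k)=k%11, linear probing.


Insert 45: h=1 -> slot 1
Insert 98: h=10 -> slot 10
Insert 77: h=0 -> slot 0
Insert 37: h=4 -> slot 4
Insert 97: h=9 -> slot 9

Table: [77, 45, None, None, 37, None, None, None, None, 97, 98]


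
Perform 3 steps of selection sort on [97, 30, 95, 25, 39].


Initial: [97, 30, 95, 25, 39]
Step 1: min=25 at 3
  Swap: [25, 30, 95, 97, 39]
Step 2: min=30 at 1
  Swap: [25, 30, 95, 97, 39]
Step 3: min=39 at 4
  Swap: [25, 30, 39, 97, 95]

After 3 steps: [25, 30, 39, 97, 95]


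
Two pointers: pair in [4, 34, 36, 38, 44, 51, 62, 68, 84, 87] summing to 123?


lo=0(4)+hi=9(87)=91
lo=1(34)+hi=9(87)=121
lo=2(36)+hi=9(87)=123

Yes: 36+87=123


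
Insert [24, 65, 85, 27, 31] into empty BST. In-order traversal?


Insert 24: root
Insert 65: R from 24
Insert 85: R from 24 -> R from 65
Insert 27: R from 24 -> L from 65
Insert 31: R from 24 -> L from 65 -> R from 27

In-order: [24, 27, 31, 65, 85]


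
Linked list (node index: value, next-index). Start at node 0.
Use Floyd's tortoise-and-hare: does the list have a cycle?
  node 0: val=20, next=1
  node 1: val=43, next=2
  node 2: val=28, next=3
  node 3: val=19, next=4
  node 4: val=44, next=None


Floyd's tortoise (slow, +1) and hare (fast, +2):
  init: slow=0, fast=0
  step 1: slow=1, fast=2
  step 2: slow=2, fast=4
  step 3: fast -> None, no cycle

Cycle: no


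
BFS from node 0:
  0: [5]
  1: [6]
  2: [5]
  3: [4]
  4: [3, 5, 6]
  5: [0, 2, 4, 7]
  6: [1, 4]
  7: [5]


Visit 0, enqueue [5]
Visit 5, enqueue [2, 4, 7]
Visit 2, enqueue []
Visit 4, enqueue [3, 6]
Visit 7, enqueue []
Visit 3, enqueue []
Visit 6, enqueue [1]
Visit 1, enqueue []

BFS order: [0, 5, 2, 4, 7, 3, 6, 1]


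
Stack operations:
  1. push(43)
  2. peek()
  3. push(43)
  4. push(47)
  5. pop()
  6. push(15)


push(43) -> [43]
peek()->43
push(43) -> [43, 43]
push(47) -> [43, 43, 47]
pop()->47, [43, 43]
push(15) -> [43, 43, 15]

Final stack: [43, 43, 15]


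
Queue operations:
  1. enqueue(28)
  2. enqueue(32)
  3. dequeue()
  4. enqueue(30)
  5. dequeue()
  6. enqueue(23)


enqueue(28) -> [28]
enqueue(32) -> [28, 32]
dequeue()->28, [32]
enqueue(30) -> [32, 30]
dequeue()->32, [30]
enqueue(23) -> [30, 23]

Final queue: [30, 23]


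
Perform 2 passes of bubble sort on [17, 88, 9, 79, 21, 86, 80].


Initial: [17, 88, 9, 79, 21, 86, 80]
Pass 1: [17, 9, 79, 21, 86, 80, 88] (5 swaps)
Pass 2: [9, 17, 21, 79, 80, 86, 88] (3 swaps)

After 2 passes: [9, 17, 21, 79, 80, 86, 88]


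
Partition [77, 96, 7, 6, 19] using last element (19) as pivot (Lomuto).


Pivot: 19
  7 <= 19: swap -> [7, 96, 77, 6, 19]
  6 <= 19: swap -> [7, 6, 77, 96, 19]
Place pivot at 2: [7, 6, 19, 96, 77]

Partitioned: [7, 6, 19, 96, 77]


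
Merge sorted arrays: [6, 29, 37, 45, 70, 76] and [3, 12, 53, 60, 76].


Take 3 from B
Take 6 from A
Take 12 from B
Take 29 from A
Take 37 from A
Take 45 from A
Take 53 from B
Take 60 from B
Take 70 from A
Take 76 from A

Merged: [3, 6, 12, 29, 37, 45, 53, 60, 70, 76, 76]


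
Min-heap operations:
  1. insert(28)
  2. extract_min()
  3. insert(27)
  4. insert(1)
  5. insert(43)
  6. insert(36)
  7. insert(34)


insert(28) -> [28]
extract_min()->28, []
insert(27) -> [27]
insert(1) -> [1, 27]
insert(43) -> [1, 27, 43]
insert(36) -> [1, 27, 43, 36]
insert(34) -> [1, 27, 43, 36, 34]

Final heap: [1, 27, 43, 36, 34]
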